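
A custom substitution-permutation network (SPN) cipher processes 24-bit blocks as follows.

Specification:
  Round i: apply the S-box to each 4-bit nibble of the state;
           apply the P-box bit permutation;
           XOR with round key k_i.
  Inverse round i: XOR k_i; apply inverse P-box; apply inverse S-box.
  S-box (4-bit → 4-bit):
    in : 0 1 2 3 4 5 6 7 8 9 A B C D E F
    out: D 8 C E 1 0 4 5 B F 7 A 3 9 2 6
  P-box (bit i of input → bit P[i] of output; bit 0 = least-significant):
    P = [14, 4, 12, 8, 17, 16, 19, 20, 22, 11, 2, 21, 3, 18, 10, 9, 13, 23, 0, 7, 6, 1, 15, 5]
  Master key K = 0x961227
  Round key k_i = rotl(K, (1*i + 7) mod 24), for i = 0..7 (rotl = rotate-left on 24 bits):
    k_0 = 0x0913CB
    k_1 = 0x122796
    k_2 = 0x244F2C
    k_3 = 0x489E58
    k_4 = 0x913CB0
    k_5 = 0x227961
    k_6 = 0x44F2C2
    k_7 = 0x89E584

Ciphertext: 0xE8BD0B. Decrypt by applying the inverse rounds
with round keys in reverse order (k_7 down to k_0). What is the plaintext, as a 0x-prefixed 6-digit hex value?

0xA394B6

s_0 = ciphertext = 0xE8BD0B
s_1 = InvRound(s_0, k_7) = 0xE249E7
s_2 = InvRound(s_1, k_6) = 0x2AB342
s_3 = InvRound(s_2, k_5) = 0x361E64
s_4 = InvRound(s_3, k_4) = 0x48B2CE
s_5 = InvRound(s_4, k_3) = 0xED6F5E
s_6 = InvRound(s_5, k_2) = 0x8C54FE
s_7 = InvRound(s_6, k_1) = 0xDC8500
s_8 = InvRound(s_7, k_0) = 0xA394B6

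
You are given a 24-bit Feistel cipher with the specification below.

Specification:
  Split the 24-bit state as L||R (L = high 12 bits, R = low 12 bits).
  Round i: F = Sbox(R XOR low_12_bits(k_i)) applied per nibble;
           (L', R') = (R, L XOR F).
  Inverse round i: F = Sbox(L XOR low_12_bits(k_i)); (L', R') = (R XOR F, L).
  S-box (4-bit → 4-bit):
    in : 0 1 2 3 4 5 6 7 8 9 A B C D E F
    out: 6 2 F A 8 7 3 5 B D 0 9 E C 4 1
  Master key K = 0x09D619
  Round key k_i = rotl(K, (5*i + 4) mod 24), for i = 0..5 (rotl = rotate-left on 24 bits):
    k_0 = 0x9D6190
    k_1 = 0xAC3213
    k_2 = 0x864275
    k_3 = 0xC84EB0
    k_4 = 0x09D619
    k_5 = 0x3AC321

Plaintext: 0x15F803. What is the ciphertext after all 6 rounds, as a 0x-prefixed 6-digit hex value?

s_0 = plaintext = 0x15F803
s_1 = Round(s_0, k_0) = 0x803C85
s_2 = Round(s_1, k_1) = 0xC85CD0
s_3 = Round(s_2, k_2) = 0xCD0882
s_4 = Round(s_3, k_3) = 0x882F7F
s_5 = Round(s_4, k_4) = 0xF7F5B1
s_6 = Round(s_5, k_5) = 0x5B1CA9

0x5B1CA9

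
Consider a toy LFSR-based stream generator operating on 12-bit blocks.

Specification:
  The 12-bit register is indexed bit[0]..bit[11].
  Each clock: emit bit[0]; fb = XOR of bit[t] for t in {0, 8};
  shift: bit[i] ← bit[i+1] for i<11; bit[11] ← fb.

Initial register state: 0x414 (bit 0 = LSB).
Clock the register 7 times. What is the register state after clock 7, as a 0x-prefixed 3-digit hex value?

reg_0 = 0x414
clock 1: out=0, reg = 0x20A
clock 2: out=0, reg = 0x105
clock 3: out=1, reg = 0x082
clock 4: out=0, reg = 0x041
clock 5: out=1, reg = 0x820
clock 6: out=0, reg = 0x410
clock 7: out=0, reg = 0x208

0x208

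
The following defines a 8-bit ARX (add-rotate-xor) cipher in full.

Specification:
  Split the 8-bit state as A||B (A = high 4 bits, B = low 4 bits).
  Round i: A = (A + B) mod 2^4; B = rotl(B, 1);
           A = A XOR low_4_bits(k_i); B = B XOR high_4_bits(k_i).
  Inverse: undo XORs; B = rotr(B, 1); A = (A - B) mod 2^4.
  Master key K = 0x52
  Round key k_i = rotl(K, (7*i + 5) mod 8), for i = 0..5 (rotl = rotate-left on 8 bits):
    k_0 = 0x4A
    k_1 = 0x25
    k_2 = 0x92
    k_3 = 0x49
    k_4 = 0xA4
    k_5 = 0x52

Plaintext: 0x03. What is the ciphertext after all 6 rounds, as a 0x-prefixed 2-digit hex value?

s_0 = plaintext = 0x03
s_1 = Round(s_0, k_0) = 0x92
s_2 = Round(s_1, k_1) = 0xE6
s_3 = Round(s_2, k_2) = 0x65
s_4 = Round(s_3, k_3) = 0x2E
s_5 = Round(s_4, k_4) = 0x47
s_6 = Round(s_5, k_5) = 0x9B

0x9B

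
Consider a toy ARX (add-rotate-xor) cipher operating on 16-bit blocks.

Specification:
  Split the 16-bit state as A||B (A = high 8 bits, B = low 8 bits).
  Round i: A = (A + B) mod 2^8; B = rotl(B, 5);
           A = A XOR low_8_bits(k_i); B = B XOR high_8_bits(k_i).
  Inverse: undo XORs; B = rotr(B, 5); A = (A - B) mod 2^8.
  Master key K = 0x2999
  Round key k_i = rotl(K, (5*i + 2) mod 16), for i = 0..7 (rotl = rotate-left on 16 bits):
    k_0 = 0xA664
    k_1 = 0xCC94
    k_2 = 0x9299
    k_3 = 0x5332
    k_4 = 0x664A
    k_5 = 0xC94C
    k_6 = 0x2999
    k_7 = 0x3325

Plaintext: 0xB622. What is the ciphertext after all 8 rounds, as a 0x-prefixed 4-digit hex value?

s_0 = plaintext = 0xB622
s_1 = Round(s_0, k_0) = 0xBCE2
s_2 = Round(s_1, k_1) = 0x0A90
s_3 = Round(s_2, k_2) = 0x0380
s_4 = Round(s_3, k_3) = 0xB143
s_5 = Round(s_4, k_4) = 0xBE0E
s_6 = Round(s_5, k_5) = 0x8008
s_7 = Round(s_6, k_6) = 0x1128
s_8 = Round(s_7, k_7) = 0x1C36

0x1C36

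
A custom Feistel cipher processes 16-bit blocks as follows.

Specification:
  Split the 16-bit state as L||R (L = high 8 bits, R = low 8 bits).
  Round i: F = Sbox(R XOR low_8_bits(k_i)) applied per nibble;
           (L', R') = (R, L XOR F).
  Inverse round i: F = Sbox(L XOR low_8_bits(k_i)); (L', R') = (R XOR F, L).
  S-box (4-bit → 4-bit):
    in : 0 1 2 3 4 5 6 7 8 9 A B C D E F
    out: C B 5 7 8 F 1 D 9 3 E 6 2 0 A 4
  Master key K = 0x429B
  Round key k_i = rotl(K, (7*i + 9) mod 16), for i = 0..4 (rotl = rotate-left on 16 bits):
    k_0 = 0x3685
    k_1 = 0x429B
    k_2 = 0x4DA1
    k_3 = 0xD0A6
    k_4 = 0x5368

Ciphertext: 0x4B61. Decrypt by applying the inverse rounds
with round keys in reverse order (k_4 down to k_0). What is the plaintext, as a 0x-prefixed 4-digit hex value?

s_0 = ciphertext = 0x4B61
s_1 = InvRound(s_0, k_4) = 0x364B
s_2 = InvRound(s_1, k_3) = 0x7736
s_3 = InvRound(s_2, k_2) = 0x3777
s_4 = InvRound(s_3, k_1) = 0x9537
s_5 = InvRound(s_4, k_0) = 0x8B95

0x8B95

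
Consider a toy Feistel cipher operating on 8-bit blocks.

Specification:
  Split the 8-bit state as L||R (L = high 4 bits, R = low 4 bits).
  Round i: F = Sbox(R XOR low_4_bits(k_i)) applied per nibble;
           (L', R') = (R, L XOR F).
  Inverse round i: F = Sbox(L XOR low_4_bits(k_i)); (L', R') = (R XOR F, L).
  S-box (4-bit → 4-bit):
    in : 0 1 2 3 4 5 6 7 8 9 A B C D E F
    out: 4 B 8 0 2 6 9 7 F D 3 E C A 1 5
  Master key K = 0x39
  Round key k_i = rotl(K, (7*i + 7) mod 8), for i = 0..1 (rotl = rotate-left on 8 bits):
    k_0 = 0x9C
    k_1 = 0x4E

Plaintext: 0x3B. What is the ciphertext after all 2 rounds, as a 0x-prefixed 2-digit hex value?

s_0 = plaintext = 0x3B
s_1 = Round(s_0, k_0) = 0xB4
s_2 = Round(s_1, k_1) = 0x48

0x48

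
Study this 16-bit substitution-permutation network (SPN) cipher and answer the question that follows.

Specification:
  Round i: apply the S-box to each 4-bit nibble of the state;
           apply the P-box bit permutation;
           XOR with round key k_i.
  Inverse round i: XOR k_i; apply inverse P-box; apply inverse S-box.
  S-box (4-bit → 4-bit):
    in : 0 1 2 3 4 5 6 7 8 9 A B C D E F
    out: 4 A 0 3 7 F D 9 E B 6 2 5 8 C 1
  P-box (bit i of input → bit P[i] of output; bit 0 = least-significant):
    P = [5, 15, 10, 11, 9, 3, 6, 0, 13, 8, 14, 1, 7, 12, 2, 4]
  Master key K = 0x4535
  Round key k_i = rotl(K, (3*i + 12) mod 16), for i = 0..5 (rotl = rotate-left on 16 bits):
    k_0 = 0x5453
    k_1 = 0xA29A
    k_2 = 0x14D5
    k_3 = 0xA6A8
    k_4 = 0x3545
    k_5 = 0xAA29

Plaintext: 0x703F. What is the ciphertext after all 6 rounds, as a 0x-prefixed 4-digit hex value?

0x8B9A

s_0 = plaintext = 0x703F
s_1 = Round(s_0, k_0) = 0x16EB
s_2 = Round(s_1, k_1) = 0x52C9
s_3 = Round(s_2, k_2) = 0x8E21
s_4 = Round(s_3, k_3) = 0x7EBE
s_5 = Round(s_4, k_4) = 0x79DF
s_6 = Round(s_5, k_5) = 0x8B9A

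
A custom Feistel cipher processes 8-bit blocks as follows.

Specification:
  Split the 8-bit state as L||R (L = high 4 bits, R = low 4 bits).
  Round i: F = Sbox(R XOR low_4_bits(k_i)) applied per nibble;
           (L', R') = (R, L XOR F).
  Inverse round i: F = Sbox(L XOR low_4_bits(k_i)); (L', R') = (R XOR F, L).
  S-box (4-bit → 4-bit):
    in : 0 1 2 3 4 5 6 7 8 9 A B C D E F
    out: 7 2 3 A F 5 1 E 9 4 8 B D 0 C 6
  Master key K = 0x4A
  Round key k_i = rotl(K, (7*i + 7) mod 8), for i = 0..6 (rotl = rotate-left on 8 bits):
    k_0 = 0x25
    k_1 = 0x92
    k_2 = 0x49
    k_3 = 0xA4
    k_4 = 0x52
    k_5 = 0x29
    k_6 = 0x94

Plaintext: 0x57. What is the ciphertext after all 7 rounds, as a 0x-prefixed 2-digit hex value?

s_0 = plaintext = 0x57
s_1 = Round(s_0, k_0) = 0x76
s_2 = Round(s_1, k_1) = 0x68
s_3 = Round(s_2, k_2) = 0x84
s_4 = Round(s_3, k_3) = 0x4F
s_5 = Round(s_4, k_4) = 0xF4
s_6 = Round(s_5, k_5) = 0x4F
s_7 = Round(s_6, k_6) = 0xFF

0xFF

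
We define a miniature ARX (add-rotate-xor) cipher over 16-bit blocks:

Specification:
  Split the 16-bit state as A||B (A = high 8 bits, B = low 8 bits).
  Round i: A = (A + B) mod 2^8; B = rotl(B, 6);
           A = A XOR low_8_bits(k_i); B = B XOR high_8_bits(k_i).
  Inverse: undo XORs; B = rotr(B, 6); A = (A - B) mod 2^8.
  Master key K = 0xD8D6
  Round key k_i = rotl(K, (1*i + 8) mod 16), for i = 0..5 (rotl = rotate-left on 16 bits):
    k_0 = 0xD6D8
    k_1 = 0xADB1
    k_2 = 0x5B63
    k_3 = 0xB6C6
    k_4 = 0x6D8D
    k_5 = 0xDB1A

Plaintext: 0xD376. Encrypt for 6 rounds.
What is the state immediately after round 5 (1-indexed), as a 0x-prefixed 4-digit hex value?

s_0 = plaintext = 0xD376
s_1 = Round(s_0, k_0) = 0x914B
s_2 = Round(s_1, k_1) = 0x6D7F
s_3 = Round(s_2, k_2) = 0x8F84
s_4 = Round(s_3, k_3) = 0xD597
s_5 = Round(s_4, k_4) = 0xE188
s_6 = Round(s_5, k_5) = 0x73F9

0xE188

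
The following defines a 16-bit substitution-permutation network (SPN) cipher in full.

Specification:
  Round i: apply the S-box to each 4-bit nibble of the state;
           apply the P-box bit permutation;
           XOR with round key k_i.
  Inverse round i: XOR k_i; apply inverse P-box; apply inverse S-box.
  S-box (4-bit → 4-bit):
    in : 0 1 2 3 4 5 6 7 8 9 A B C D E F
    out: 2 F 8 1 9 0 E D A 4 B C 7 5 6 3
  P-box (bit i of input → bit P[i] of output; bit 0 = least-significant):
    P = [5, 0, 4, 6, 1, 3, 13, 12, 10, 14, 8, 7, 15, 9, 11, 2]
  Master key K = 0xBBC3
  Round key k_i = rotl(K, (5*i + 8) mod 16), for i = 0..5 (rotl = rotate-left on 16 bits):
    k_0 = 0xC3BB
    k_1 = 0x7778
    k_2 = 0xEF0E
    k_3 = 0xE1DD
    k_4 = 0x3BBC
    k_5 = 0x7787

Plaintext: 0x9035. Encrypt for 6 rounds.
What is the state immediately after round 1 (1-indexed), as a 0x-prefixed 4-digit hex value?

0x8BB9

s_0 = plaintext = 0x9035
s_1 = Round(s_0, k_0) = 0x8BB9
s_2 = Round(s_1, k_1) = 0x44EC
s_3 = Round(s_2, k_2) = 0x4BB3
s_4 = Round(s_3, k_3) = 0x5079
s_5 = Round(s_4, k_4) = 0x4BAE
s_6 = Round(s_5, k_5) = 0xE618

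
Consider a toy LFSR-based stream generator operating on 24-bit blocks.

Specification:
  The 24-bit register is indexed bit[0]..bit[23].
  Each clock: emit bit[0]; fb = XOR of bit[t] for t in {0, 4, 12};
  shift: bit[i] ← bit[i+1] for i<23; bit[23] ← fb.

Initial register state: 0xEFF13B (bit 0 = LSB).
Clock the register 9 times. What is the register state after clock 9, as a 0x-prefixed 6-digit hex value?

reg_0 = 0xEFF13B
clock 1: out=1, reg = 0xF7F89D
clock 2: out=1, reg = 0xFBFC4E
clock 3: out=0, reg = 0xFDFE27
clock 4: out=1, reg = 0x7EFF13
clock 5: out=1, reg = 0xBF7F89
clock 6: out=1, reg = 0x5FBFC4
clock 7: out=0, reg = 0xAFDFE2
clock 8: out=0, reg = 0xD7EFF1
clock 9: out=1, reg = 0x6BF7F8

0x6BF7F8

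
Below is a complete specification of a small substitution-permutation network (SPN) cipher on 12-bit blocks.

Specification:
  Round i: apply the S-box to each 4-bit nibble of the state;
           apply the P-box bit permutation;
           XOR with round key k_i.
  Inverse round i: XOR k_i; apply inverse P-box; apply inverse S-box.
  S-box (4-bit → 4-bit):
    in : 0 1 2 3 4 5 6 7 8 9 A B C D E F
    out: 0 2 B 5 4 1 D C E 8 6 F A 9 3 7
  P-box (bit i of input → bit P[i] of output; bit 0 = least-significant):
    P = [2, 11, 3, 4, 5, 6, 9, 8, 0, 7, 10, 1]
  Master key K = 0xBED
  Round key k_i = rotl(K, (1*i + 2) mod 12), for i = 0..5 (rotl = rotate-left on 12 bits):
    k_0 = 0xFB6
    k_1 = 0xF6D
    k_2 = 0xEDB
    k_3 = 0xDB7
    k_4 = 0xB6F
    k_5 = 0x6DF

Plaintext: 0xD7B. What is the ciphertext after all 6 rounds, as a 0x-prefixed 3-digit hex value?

s_0 = plaintext = 0xD7B
s_1 = Round(s_0, k_0) = 0x4A9
s_2 = Round(s_1, k_1) = 0x93D
s_3 = Round(s_2, k_2) = 0xCED
s_4 = Round(s_3, k_3) = 0xD41
s_5 = Round(s_4, k_4) = 0x16C
s_6 = Round(s_5, k_5) = 0xD6F

0xD6F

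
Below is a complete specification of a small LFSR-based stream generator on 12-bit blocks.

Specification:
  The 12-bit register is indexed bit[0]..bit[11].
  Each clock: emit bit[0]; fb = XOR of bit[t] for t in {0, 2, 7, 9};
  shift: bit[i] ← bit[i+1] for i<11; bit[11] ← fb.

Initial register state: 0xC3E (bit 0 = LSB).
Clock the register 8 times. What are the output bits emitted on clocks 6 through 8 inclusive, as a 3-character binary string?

reg_0 = 0xC3E
clock 1: out=0, reg = 0xE1F
clock 2: out=1, reg = 0xF0F
clock 3: out=1, reg = 0xF87
clock 4: out=1, reg = 0x7C3
clock 5: out=1, reg = 0xBE1
clock 6: out=1, reg = 0xDF0
clock 7: out=0, reg = 0xEF8
clock 8: out=0, reg = 0x77C

100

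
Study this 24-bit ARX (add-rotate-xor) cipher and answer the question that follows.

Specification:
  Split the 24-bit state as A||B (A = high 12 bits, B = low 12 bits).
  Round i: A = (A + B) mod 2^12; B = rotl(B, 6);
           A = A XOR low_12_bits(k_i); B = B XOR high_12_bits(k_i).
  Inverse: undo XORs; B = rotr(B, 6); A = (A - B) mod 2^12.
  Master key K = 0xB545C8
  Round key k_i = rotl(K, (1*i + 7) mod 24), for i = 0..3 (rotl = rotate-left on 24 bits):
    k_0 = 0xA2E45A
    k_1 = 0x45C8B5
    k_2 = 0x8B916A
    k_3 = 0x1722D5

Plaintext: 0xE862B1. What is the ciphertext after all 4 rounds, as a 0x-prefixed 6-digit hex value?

s_0 = plaintext = 0xE862B1
s_1 = Round(s_0, k_0) = 0x56D664
s_2 = Round(s_1, k_1) = 0x364D45
s_3 = Round(s_2, k_2) = 0x1C39CC
s_4 = Round(s_3, k_3) = 0x95A255

0x95A255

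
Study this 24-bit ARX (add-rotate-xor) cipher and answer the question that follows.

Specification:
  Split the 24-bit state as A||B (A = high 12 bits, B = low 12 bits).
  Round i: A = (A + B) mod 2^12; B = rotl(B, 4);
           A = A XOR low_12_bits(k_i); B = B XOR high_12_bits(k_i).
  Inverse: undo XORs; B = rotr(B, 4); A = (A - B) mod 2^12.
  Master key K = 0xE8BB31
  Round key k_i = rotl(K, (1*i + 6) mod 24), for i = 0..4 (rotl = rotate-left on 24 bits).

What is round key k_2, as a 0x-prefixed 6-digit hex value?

0xBB31E8

K = 0xE8BB31
k_0 = rotl(K, (1*0+6) mod 24) = rotl(K, 6) = 0x2ECC7A
k_1 = rotl(K, (1*1+6) mod 24) = rotl(K, 7) = 0x5D98F4
k_2 = rotl(K, (1*2+6) mod 24) = rotl(K, 8) = 0xBB31E8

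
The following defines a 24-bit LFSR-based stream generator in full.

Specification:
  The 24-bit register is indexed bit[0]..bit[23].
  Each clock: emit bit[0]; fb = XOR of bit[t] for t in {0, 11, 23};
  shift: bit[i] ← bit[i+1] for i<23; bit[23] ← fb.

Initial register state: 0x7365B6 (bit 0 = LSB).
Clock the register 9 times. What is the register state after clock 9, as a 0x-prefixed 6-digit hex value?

0x5B39B2

reg_0 = 0x7365B6
clock 1: out=0, reg = 0x39B2DB
clock 2: out=1, reg = 0x9CD96D
clock 3: out=1, reg = 0xCE6CB6
clock 4: out=0, reg = 0x67365B
clock 5: out=1, reg = 0xB39B2D
clock 6: out=1, reg = 0xD9CD96
clock 7: out=0, reg = 0x6CE6CB
clock 8: out=1, reg = 0xB67365
clock 9: out=1, reg = 0x5B39B2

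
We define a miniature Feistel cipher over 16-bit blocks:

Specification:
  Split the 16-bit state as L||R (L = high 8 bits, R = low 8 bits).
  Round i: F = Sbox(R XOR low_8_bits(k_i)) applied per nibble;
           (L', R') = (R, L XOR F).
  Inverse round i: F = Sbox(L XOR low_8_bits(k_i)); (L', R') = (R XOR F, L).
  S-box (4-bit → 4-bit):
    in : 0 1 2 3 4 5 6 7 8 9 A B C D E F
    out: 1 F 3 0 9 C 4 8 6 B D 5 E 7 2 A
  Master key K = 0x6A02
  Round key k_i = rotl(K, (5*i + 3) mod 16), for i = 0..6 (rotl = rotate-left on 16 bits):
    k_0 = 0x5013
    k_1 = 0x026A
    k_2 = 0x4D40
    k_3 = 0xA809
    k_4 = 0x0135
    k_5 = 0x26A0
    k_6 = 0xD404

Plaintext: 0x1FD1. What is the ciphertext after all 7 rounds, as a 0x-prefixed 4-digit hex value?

0x82F1

s_0 = plaintext = 0x1FD1
s_1 = Round(s_0, k_0) = 0xD1FC
s_2 = Round(s_1, k_1) = 0xFC65
s_3 = Round(s_2, k_2) = 0x65C0
s_4 = Round(s_3, k_3) = 0xC08E
s_5 = Round(s_4, k_4) = 0x8E95
s_6 = Round(s_5, k_5) = 0x9582
s_7 = Round(s_6, k_6) = 0x82F1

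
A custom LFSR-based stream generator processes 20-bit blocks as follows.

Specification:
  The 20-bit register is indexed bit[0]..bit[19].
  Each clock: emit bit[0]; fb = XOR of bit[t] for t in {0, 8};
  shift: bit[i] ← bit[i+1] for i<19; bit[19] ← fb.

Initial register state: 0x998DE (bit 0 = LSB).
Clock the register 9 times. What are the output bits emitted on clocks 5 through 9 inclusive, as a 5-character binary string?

10110

reg_0 = 0x998DE
clock 1: out=0, reg = 0x4CC6F
clock 2: out=1, reg = 0xA6637
clock 3: out=1, reg = 0xD331B
clock 4: out=1, reg = 0x6998D
clock 5: out=1, reg = 0x34CC6
clock 6: out=0, reg = 0x1A663
clock 7: out=1, reg = 0x8D331
clock 8: out=1, reg = 0x46998
clock 9: out=0, reg = 0xA34CC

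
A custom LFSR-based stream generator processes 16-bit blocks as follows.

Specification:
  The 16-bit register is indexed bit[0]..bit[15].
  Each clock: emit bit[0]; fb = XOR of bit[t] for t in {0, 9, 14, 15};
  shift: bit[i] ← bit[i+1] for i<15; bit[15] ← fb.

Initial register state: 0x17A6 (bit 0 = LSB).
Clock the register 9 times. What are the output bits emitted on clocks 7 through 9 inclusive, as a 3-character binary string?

011

reg_0 = 0x17A6
clock 1: out=0, reg = 0x8BD3
clock 2: out=1, reg = 0xC5E9
clock 3: out=1, reg = 0xE2F4
clock 4: out=0, reg = 0xF17A
clock 5: out=0, reg = 0x78BD
clock 6: out=1, reg = 0x3C5E
clock 7: out=0, reg = 0x1E2F
clock 8: out=1, reg = 0x0F17
clock 9: out=1, reg = 0x078B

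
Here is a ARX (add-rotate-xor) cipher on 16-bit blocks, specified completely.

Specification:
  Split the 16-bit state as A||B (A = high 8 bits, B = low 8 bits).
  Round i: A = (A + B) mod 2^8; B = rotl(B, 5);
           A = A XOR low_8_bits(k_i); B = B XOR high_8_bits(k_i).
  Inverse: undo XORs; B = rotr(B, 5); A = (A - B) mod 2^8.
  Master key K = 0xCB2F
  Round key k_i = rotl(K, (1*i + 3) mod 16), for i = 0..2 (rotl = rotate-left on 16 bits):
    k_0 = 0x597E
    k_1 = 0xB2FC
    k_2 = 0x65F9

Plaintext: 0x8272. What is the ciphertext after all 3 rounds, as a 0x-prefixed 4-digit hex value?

s_0 = plaintext = 0x8272
s_1 = Round(s_0, k_0) = 0x8A17
s_2 = Round(s_1, k_1) = 0x5D50
s_3 = Round(s_2, k_2) = 0x546F

0x546F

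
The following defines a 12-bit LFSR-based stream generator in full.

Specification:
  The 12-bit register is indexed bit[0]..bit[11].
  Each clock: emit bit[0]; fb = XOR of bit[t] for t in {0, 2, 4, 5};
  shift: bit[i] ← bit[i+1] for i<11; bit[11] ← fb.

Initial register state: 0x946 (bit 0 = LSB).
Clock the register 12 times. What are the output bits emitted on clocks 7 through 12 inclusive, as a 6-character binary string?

101001

reg_0 = 0x946
clock 1: out=0, reg = 0xCA3
clock 2: out=1, reg = 0x651
clock 3: out=1, reg = 0x328
clock 4: out=0, reg = 0x994
clock 5: out=0, reg = 0x4CA
clock 6: out=0, reg = 0x265
clock 7: out=1, reg = 0x932
clock 8: out=0, reg = 0x499
clock 9: out=1, reg = 0x24C
clock 10: out=0, reg = 0x926
clock 11: out=0, reg = 0x493
clock 12: out=1, reg = 0x249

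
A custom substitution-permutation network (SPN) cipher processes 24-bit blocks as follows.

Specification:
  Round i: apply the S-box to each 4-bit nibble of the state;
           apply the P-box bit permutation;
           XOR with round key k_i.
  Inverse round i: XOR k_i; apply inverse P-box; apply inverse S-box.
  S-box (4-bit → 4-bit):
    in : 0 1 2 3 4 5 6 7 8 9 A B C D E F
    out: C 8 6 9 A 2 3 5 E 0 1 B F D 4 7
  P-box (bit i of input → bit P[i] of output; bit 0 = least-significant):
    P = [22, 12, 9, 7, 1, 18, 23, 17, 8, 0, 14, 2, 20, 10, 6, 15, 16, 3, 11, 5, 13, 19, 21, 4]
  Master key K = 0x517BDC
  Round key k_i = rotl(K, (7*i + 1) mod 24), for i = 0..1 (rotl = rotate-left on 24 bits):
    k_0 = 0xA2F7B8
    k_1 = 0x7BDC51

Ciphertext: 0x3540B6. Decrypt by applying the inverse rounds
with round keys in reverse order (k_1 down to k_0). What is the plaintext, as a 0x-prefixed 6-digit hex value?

s_0 = ciphertext = 0x3540B6
s_1 = InvRound(s_0, k_1) = 0x5084BB
s_2 = InvRound(s_1, k_0) = 0x79AFDF

0x79AFDF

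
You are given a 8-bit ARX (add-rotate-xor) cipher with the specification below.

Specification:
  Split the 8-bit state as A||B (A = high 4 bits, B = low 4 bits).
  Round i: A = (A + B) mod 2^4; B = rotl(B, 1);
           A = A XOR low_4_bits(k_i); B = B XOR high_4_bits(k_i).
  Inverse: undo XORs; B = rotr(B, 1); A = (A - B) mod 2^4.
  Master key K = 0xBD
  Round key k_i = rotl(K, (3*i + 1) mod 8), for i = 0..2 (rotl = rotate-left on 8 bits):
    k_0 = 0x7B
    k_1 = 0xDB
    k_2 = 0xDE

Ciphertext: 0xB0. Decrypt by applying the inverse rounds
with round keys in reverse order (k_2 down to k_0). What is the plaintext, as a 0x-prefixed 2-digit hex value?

s_0 = ciphertext = 0xB0
s_1 = InvRound(s_0, k_2) = 0x7E
s_2 = InvRound(s_1, k_1) = 0x39
s_3 = InvRound(s_2, k_0) = 0x17

0x17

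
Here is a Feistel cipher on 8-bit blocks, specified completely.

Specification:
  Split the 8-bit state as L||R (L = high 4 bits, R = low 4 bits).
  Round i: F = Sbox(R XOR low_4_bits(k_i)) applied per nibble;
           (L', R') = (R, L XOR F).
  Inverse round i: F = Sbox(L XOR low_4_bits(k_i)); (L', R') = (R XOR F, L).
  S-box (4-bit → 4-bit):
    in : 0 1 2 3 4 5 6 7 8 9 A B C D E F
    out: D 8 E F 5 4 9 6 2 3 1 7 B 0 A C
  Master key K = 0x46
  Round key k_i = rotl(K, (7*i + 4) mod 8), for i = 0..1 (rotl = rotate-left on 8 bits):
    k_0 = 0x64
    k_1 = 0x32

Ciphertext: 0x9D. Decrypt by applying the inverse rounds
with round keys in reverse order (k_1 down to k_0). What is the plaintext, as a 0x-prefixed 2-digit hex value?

0x3A

s_0 = ciphertext = 0x9D
s_1 = InvRound(s_0, k_1) = 0xA9
s_2 = InvRound(s_1, k_0) = 0x3A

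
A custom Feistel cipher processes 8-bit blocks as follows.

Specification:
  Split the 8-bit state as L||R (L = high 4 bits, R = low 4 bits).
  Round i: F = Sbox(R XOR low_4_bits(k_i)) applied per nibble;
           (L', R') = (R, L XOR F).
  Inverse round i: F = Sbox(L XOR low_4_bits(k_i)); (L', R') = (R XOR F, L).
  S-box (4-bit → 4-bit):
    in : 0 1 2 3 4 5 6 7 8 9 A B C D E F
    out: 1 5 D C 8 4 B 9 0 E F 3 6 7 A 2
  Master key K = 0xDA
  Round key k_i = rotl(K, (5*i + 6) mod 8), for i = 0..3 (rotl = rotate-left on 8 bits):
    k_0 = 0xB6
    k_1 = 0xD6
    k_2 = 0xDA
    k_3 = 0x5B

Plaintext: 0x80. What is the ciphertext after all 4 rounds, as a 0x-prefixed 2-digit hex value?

0x99

s_0 = plaintext = 0x80
s_1 = Round(s_0, k_0) = 0x03
s_2 = Round(s_1, k_1) = 0x34
s_3 = Round(s_2, k_2) = 0x49
s_4 = Round(s_3, k_3) = 0x99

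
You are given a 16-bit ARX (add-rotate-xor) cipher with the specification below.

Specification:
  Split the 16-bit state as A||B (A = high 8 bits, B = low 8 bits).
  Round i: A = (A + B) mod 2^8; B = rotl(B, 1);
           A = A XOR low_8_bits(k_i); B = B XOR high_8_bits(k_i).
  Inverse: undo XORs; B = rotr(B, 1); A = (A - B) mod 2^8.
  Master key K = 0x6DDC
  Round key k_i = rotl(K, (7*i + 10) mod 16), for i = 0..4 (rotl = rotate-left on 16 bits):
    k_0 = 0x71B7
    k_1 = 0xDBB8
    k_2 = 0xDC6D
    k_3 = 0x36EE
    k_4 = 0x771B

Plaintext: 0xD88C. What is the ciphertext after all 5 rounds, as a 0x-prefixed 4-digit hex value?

0xFD30

s_0 = plaintext = 0xD88C
s_1 = Round(s_0, k_0) = 0xD368
s_2 = Round(s_1, k_1) = 0x830B
s_3 = Round(s_2, k_2) = 0xE3CA
s_4 = Round(s_3, k_3) = 0x43A3
s_5 = Round(s_4, k_4) = 0xFD30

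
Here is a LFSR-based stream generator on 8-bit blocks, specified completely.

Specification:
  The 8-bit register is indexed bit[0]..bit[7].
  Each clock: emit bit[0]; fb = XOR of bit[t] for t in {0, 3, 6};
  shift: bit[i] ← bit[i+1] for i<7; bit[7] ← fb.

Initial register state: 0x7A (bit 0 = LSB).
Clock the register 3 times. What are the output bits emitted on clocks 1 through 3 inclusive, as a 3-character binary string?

reg_0 = 0x7A
clock 1: out=0, reg = 0x3D
clock 2: out=1, reg = 0x1E
clock 3: out=0, reg = 0x8F

010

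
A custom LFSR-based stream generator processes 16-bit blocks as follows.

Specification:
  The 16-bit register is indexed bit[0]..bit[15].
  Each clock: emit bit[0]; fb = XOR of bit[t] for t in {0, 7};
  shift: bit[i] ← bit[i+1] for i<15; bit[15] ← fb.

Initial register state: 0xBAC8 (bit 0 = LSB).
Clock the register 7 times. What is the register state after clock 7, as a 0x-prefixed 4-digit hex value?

0x7B75

reg_0 = 0xBAC8
clock 1: out=0, reg = 0xDD64
clock 2: out=0, reg = 0x6EB2
clock 3: out=0, reg = 0xB759
clock 4: out=1, reg = 0xDBAC
clock 5: out=0, reg = 0xEDD6
clock 6: out=0, reg = 0xF6EB
clock 7: out=1, reg = 0x7B75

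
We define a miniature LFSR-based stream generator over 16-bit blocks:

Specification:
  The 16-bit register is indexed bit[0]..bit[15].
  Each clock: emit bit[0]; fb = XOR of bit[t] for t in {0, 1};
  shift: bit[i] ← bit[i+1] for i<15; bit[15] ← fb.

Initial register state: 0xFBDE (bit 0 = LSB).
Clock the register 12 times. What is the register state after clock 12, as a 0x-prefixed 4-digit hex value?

reg_0 = 0xFBDE
clock 1: out=0, reg = 0xFDEF
clock 2: out=1, reg = 0x7EF7
clock 3: out=1, reg = 0x3F7B
clock 4: out=1, reg = 0x1FBD
clock 5: out=1, reg = 0x8FDE
clock 6: out=0, reg = 0xC7EF
clock 7: out=1, reg = 0x63F7
clock 8: out=1, reg = 0x31FB
clock 9: out=1, reg = 0x18FD
clock 10: out=1, reg = 0x8C7E
clock 11: out=0, reg = 0xC63F
clock 12: out=1, reg = 0x631F

0x631F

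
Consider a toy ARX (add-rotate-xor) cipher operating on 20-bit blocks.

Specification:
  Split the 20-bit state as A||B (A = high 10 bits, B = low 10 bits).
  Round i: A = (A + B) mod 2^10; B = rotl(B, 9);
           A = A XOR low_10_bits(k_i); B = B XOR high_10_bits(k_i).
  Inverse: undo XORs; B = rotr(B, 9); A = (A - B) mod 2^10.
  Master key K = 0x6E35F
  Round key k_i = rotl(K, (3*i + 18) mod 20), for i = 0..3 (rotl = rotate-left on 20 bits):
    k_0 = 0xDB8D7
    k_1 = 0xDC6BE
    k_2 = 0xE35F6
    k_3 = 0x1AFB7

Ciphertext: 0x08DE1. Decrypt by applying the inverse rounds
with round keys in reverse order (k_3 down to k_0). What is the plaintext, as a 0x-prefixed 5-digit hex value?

0xB47D3

s_0 = ciphertext = 0x08DE1
s_1 = InvRound(s_0, k_3) = 0x20314
s_2 = InvRound(s_1, k_2) = 0x11132
s_3 = InvRound(s_2, k_1) = 0x9CC87
s_4 = InvRound(s_3, k_0) = 0xB47D3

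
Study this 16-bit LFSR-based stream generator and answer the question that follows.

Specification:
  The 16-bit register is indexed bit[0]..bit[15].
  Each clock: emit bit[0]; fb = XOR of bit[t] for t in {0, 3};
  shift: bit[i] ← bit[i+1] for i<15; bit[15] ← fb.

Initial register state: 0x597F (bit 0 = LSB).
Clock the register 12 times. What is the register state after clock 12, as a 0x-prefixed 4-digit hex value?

0x2505

reg_0 = 0x597F
clock 1: out=1, reg = 0x2CBF
clock 2: out=1, reg = 0x165F
clock 3: out=1, reg = 0x0B2F
clock 4: out=1, reg = 0x0597
clock 5: out=1, reg = 0x82CB
clock 6: out=1, reg = 0x4165
clock 7: out=1, reg = 0xA0B2
clock 8: out=0, reg = 0x5059
clock 9: out=1, reg = 0x282C
clock 10: out=0, reg = 0x9416
clock 11: out=0, reg = 0x4A0B
clock 12: out=1, reg = 0x2505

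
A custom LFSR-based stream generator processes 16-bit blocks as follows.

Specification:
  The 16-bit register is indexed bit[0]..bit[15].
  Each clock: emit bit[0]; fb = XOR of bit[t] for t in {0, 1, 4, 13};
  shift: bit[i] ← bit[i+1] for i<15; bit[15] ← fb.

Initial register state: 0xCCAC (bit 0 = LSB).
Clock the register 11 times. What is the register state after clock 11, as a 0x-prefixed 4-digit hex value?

reg_0 = 0xCCAC
clock 1: out=0, reg = 0x6656
clock 2: out=0, reg = 0xB32B
clock 3: out=1, reg = 0xD995
clock 4: out=1, reg = 0x6CCA
clock 5: out=0, reg = 0x3665
clock 6: out=1, reg = 0x1B32
clock 7: out=0, reg = 0x0D99
clock 8: out=1, reg = 0x06CC
clock 9: out=0, reg = 0x0366
clock 10: out=0, reg = 0x81B3
clock 11: out=1, reg = 0xC0D9

0xC0D9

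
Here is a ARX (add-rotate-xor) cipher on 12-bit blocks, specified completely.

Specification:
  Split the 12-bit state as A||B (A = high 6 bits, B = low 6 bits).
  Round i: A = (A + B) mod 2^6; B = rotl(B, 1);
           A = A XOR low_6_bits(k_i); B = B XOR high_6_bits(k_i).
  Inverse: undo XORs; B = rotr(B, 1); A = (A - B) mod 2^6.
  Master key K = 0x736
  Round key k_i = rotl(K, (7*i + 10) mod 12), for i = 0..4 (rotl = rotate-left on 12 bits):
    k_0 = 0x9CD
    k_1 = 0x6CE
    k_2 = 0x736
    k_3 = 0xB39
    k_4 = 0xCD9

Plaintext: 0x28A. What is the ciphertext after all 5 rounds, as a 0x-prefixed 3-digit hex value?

0x8BC

s_0 = plaintext = 0x28A
s_1 = Round(s_0, k_0) = 0x673
s_2 = Round(s_1, k_1) = 0x0BC
s_3 = Round(s_2, k_2) = 0x225
s_4 = Round(s_3, k_3) = 0x527
s_5 = Round(s_4, k_4) = 0x8BC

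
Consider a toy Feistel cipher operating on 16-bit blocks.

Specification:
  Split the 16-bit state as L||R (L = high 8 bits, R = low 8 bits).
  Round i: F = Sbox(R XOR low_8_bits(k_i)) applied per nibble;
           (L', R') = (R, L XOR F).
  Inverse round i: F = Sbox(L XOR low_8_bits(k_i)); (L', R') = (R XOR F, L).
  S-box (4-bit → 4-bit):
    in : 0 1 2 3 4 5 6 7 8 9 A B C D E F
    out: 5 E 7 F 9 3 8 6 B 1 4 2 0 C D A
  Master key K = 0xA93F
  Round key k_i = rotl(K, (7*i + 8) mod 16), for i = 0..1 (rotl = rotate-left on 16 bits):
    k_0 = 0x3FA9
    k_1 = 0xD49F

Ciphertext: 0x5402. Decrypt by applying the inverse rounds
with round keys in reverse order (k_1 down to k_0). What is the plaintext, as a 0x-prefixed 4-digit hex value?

s_0 = ciphertext = 0x5402
s_1 = InvRound(s_0, k_1) = 0x0054
s_2 = InvRound(s_1, k_0) = 0x1500

0x1500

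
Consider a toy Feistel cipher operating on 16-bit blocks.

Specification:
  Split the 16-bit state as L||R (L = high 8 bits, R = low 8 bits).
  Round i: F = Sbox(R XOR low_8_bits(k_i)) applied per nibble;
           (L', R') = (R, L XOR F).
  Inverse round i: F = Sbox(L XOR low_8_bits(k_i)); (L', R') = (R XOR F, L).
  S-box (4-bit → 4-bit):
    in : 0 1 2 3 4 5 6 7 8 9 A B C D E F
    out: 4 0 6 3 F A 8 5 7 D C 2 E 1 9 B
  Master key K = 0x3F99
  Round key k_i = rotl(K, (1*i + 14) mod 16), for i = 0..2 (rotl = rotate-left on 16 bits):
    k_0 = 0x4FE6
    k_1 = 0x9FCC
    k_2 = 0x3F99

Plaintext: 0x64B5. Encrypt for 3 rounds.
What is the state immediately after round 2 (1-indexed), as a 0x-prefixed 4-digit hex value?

0xC7F7

s_0 = plaintext = 0x64B5
s_1 = Round(s_0, k_0) = 0xB5C7
s_2 = Round(s_1, k_1) = 0xC7F7
s_3 = Round(s_2, k_2) = 0xF74E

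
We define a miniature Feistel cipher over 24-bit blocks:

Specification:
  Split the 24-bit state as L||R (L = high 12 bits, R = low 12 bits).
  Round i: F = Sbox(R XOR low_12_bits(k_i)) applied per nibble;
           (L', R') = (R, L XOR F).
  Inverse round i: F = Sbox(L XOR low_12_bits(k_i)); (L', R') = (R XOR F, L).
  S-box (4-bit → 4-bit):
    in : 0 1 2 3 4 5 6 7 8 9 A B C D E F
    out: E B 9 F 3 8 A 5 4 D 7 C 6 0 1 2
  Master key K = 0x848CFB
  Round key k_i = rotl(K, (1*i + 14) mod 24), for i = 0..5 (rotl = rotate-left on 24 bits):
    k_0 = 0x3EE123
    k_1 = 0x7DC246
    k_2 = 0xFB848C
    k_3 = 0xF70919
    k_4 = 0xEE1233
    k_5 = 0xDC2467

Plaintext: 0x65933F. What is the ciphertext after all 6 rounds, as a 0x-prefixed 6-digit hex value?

s_0 = plaintext = 0x65933F
s_1 = Round(s_0, k_0) = 0x33FFEF
s_2 = Round(s_1, k_1) = 0xFEF342
s_3 = Round(s_2, k_2) = 0x342A8E
s_4 = Round(s_3, k_3) = 0xA8EC97
s_5 = Round(s_4, k_4) = 0xC97BFD
s_6 = Round(s_5, k_5) = 0xBFDE40

0xBFDE40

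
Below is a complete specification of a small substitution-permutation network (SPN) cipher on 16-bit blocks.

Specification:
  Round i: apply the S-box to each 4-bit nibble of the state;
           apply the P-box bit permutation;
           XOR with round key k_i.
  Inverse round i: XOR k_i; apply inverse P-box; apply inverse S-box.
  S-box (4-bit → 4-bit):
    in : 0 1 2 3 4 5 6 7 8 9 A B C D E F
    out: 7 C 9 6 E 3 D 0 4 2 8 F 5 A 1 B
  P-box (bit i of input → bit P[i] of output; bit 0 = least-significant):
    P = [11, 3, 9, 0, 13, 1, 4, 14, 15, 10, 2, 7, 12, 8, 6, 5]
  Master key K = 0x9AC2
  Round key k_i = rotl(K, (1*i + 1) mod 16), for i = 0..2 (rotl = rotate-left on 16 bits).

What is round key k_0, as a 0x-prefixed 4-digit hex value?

K = 0x9AC2
k_0 = rotl(K, (1*0+1) mod 16) = rotl(K, 1) = 0x3585

0x3585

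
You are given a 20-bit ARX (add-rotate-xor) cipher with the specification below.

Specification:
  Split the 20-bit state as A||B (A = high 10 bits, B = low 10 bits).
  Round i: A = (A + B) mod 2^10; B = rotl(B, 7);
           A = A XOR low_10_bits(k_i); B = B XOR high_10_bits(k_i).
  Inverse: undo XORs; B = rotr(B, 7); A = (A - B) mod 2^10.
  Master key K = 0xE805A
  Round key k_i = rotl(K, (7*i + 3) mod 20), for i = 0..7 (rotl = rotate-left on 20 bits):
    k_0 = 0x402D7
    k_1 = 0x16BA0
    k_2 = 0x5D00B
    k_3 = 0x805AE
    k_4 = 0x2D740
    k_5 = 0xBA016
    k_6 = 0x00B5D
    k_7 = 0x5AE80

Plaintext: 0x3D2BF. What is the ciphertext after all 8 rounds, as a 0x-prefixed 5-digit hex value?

s_0 = plaintext = 0x3D2BF
s_1 = Round(s_0, k_0) = 0x592D7
s_2 = Round(s_1, k_1) = 0xE6F80
s_3 = Round(s_2, k_2) = 0xC4104
s_4 = Round(s_3, k_3) = 0x6E821
s_5 = Round(s_4, k_4) = 0xA6C31
s_6 = Round(s_5, k_5) = 0xB6A6E
s_7 = Round(s_6, k_6) = 0x8574F
s_8 = Round(s_7, k_7) = 0xF9282

0xF9282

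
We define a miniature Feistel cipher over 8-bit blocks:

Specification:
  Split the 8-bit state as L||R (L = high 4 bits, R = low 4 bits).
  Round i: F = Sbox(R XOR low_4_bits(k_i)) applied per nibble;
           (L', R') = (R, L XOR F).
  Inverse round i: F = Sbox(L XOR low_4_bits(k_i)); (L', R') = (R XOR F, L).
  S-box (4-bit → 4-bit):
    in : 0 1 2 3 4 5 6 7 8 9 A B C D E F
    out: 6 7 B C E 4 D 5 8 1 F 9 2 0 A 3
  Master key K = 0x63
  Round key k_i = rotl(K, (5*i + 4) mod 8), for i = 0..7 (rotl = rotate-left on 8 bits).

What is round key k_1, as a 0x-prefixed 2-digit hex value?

K = 0x63
k_0 = rotl(K, (5*0+4) mod 8) = rotl(K, 4) = 0x36
k_1 = rotl(K, (5*1+4) mod 8) = rotl(K, 1) = 0xC6

0xC6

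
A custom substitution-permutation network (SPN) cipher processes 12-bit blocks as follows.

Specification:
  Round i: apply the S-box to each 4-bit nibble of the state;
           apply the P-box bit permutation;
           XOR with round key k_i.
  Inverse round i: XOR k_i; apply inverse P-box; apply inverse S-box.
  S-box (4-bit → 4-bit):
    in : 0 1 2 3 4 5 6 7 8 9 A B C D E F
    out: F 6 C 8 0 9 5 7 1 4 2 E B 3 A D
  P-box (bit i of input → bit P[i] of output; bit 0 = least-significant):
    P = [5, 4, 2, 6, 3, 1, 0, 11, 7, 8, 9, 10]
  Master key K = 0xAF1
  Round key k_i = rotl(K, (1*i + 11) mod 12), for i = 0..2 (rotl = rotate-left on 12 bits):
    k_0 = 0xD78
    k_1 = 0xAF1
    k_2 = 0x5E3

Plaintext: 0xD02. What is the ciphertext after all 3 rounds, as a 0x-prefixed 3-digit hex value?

s_0 = plaintext = 0xD02
s_1 = Round(s_0, k_0) = 0x4B7
s_2 = Round(s_1, k_1) = 0x2C6
s_3 = Round(s_2, k_2) = 0xBCD

0xBCD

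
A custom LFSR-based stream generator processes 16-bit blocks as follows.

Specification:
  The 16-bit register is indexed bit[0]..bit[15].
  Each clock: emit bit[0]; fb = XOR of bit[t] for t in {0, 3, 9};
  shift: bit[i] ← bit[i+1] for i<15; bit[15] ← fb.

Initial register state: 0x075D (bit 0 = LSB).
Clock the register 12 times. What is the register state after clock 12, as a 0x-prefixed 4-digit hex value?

0xD350

reg_0 = 0x075D
clock 1: out=1, reg = 0x83AE
clock 2: out=0, reg = 0x41D7
clock 3: out=1, reg = 0xA0EB
clock 4: out=1, reg = 0x5075
clock 5: out=1, reg = 0xA83A
clock 6: out=0, reg = 0xD41D
clock 7: out=1, reg = 0x6A0E
clock 8: out=0, reg = 0x3507
clock 9: out=1, reg = 0x9A83
clock 10: out=1, reg = 0x4D41
clock 11: out=1, reg = 0xA6A0
clock 12: out=0, reg = 0xD350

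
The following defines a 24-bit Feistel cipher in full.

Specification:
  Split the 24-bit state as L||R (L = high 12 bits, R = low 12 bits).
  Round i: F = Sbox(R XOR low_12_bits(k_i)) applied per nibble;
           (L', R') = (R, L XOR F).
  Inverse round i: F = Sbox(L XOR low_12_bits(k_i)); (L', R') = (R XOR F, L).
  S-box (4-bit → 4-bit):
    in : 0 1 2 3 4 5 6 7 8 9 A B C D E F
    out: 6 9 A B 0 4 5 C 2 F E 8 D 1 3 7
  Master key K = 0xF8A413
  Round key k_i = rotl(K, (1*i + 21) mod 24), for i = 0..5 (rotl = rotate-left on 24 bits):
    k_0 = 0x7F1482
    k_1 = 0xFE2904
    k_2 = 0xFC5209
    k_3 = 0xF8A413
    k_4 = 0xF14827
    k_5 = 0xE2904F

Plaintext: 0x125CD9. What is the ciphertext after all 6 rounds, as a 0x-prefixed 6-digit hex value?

0xE7987C

s_0 = plaintext = 0x125CD9
s_1 = Round(s_0, k_0) = 0xCD936D
s_2 = Round(s_1, k_1) = 0x36D286
s_3 = Round(s_2, k_2) = 0x28654A
s_4 = Round(s_3, k_3) = 0x54ABC9
s_5 = Round(s_4, k_4) = 0xBC9E79
s_6 = Round(s_5, k_5) = 0xE7987C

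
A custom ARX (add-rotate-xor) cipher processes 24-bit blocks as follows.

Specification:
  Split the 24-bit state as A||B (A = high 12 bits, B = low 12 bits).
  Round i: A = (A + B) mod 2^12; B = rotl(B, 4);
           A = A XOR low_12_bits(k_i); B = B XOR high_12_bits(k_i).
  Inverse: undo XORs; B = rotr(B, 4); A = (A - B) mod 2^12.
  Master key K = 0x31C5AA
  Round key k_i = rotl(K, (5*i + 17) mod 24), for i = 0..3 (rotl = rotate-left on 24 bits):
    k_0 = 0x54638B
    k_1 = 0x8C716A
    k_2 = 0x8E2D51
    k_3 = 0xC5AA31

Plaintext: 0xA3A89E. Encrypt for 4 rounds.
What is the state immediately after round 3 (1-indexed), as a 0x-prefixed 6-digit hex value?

0xCC7A50

s_0 = plaintext = 0xA3A89E
s_1 = Round(s_0, k_0) = 0x153CAE
s_2 = Round(s_1, k_1) = 0xF6B22B
s_3 = Round(s_2, k_2) = 0xCC7A50
s_4 = Round(s_3, k_3) = 0xD26950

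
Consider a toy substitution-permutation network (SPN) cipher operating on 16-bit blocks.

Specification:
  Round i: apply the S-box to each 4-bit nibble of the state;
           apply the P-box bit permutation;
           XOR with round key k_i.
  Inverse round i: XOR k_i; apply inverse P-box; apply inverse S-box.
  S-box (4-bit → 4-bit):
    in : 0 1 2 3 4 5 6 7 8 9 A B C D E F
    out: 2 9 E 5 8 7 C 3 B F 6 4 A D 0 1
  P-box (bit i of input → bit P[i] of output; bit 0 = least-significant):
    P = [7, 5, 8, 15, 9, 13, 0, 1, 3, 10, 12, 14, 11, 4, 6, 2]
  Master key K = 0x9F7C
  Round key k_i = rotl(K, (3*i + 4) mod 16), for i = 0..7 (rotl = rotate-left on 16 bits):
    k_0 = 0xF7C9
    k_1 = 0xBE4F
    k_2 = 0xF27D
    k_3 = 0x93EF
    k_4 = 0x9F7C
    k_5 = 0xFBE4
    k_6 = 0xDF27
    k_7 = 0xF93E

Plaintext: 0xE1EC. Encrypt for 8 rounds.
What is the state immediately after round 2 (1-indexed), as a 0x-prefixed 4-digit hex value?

0x3287

s_0 = plaintext = 0xE1EC
s_1 = Round(s_0, k_0) = 0x37E1
s_2 = Round(s_1, k_1) = 0x3287
s_3 = Round(s_2, k_2) = 0x8C9F
s_4 = Round(s_3, k_3) = 0xFD78
s_5 = Round(s_4, k_4) = 0x65D4
s_6 = Round(s_5, k_5) = 0x6DAB
s_7 = Round(s_6, k_6) = 0xAE6A
s_8 = Round(s_7, k_7) = 0xF84D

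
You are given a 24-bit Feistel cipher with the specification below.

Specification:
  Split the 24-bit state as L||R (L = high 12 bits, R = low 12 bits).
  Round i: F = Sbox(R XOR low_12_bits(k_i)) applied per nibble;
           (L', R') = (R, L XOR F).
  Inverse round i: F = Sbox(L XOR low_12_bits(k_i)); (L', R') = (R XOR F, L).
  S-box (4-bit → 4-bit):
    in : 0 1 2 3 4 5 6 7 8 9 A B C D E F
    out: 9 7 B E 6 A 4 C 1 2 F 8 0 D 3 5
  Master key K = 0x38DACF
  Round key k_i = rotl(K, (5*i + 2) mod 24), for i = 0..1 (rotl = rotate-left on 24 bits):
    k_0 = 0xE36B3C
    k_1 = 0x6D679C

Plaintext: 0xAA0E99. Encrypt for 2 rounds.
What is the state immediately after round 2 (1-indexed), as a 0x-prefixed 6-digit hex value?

s_0 = plaintext = 0xAA0E99
s_1 = Round(s_0, k_0) = 0xE9905A
s_2 = Round(s_1, k_1) = 0x05A29D

0x05A29D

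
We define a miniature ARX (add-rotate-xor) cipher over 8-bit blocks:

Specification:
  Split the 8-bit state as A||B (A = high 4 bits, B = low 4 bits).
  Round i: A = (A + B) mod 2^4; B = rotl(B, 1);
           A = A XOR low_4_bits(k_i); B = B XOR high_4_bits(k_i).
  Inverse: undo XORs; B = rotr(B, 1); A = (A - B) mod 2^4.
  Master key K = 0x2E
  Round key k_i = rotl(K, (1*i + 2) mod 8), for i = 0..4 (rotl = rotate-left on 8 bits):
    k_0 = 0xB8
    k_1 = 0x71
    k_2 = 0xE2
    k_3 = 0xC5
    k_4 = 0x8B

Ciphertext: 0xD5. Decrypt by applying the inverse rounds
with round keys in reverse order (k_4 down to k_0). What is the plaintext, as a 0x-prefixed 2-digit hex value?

0x3F

s_0 = ciphertext = 0xD5
s_1 = InvRound(s_0, k_4) = 0x8E
s_2 = InvRound(s_1, k_3) = 0xC1
s_3 = InvRound(s_2, k_2) = 0xFF
s_4 = InvRound(s_3, k_1) = 0xA4
s_5 = InvRound(s_4, k_0) = 0x3F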